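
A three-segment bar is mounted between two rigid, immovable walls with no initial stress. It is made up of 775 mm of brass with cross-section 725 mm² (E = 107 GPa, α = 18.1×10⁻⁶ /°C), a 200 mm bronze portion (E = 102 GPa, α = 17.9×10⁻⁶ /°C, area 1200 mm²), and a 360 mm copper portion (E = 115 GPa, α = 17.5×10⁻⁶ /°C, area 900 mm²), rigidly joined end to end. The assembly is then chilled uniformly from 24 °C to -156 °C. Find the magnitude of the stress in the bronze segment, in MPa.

With the walls removed the bar would change length by δ_free = Σ αᵢΔT Lᵢ = 18.1×10⁻⁶×180×775 + 17.9×10⁻⁶×180×200 + 17.5×10⁻⁶×180×360 = 4.303 mm.
The walls prevent any net length change, so an axial force P (same in every segment) develops. Compatibility: P · Σ Lᵢ/(AᵢEᵢ) = δ_free.
Σ Lᵢ/(AᵢEᵢ) = 775/(725×107×10³) + 200/(1200×102×10³) + 360/(900×115×10³) = 1.51×10⁻⁵ mm/N.
So P = 4.303 / 1.51×10⁻⁵ = 284.9 kN, tensile.
σ_{bronze} = P / A = 284900 / 1200 = 237.5 MPa.

σ ≈ 237 MPa (tensile)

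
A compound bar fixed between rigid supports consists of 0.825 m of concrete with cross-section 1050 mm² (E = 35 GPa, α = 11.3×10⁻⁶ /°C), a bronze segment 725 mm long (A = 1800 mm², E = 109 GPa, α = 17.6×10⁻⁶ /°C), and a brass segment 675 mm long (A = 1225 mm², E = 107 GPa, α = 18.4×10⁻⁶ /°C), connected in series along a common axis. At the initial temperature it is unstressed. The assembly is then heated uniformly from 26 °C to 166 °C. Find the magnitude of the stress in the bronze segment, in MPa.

With the walls removed the bar would change length by δ_free = Σ αᵢΔT Lᵢ = 11.3×10⁻⁶×140×825 + 17.6×10⁻⁶×140×725 + 18.4×10⁻⁶×140×675 = 4.83 mm.
Since the ends are fixed, an axial force P builds up, equal in every segment, with P · Σ Lᵢ/(AᵢEᵢ) = δ_free.
Σ Lᵢ/(AᵢEᵢ) = 825/(1050×35×10³) + 725/(1800×109×10³) + 675/(1225×107×10³) = 3.129×10⁻⁵ mm/N.
So P = 4.83 / 3.129×10⁻⁵ = 154.4 kN, compressive.
σ_{bronze} = P / A = 154400 / 1800 = 85.75 MPa.

σ ≈ 85.8 MPa (compressive)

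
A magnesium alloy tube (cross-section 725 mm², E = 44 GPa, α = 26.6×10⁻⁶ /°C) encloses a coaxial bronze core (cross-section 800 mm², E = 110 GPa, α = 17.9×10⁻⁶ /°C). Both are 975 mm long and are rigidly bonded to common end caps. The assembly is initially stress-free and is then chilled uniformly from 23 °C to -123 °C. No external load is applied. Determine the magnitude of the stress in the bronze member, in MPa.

Both members must finish at the same length. With the larger α, the magnesium alloy tends to over-contract; the plates restrain it, putting the magnesium alloy in tension and the bronze in compression. With no external load the two internal forces are equal and opposite, magnitude P.
Setting the final lengths equal and cancelling L: (α₁ − α₂)ΔT = P/(A₁E₁) + P/(A₂E₂).
|α₁ − α₂|·ΔT = 8.7×10⁻⁶ × 146 = 0.00127.
1/(A₁E₁) + 1/(A₂E₂) = 1/(725×44×10³) + 1/(800×110×10³) = 4.271×10⁻⁸ N⁻¹.
So P = 0.00127 / 4.271×10⁻⁸ = 29.74 kN.
σ_{bronze} = P/A₂ = 29740/800 = 37.17 MPa, compressive.

σ ≈ 37.2 MPa (compressive)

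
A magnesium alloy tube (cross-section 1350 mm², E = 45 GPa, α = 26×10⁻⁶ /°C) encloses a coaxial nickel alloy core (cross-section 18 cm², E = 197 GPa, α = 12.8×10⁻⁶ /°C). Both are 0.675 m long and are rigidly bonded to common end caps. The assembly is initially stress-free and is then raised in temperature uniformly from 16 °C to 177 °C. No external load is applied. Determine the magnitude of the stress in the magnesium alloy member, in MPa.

σ ≈ 81.6 MPa (compressive)

Both members must finish at the same length. With the larger α, the magnesium alloy tends to over-expand; the plates restrain it, putting the magnesium alloy in compression and the nickel alloy in tension. With no external load the two internal forces are equal and opposite, magnitude P.
Equating the net (thermal + elastic) strains gives |α₁ − α₂|·ΔT = P·[1/(A₁E₁) + 1/(A₂E₂)].
|α₁ − α₂|·ΔT = 13.2×10⁻⁶ × 161 = 0.002125.
1/(A₁E₁) + 1/(A₂E₂) = 1/(1350×45×10³) + 1/(1800×197×10³) = 1.928×10⁻⁸ N⁻¹.
P = 0.002125 / 1.928×10⁻⁸ = 110200 N = 110.2 kN.
σ_{magnesium alloy} = P/A₁ = 110200/1350 = 81.65 MPa, compressive.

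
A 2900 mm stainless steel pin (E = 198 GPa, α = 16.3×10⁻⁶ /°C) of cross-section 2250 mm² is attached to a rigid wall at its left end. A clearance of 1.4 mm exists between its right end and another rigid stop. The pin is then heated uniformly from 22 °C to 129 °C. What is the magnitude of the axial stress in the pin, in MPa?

σ ≈ 250 MPa (compressive)

Free thermal elongation = αΔT L = 16.3×10⁻⁶ × 107 × 2900 = 5.058 mm.
The gap closes (δ_free > 1.4 mm) and the wall then resists a further 5.058 − 1.4 = 3.658 mm of expansion.
That suppressed elongation corresponds to σ = E·Δ/L = 198×10³ × 3.658/2900 = 249.7 MPa.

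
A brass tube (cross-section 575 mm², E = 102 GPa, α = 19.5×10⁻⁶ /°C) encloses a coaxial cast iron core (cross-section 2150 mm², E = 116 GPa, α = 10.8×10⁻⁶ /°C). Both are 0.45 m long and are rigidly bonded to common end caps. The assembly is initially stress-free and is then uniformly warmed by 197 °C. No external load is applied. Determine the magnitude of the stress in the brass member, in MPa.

σ ≈ 142 MPa (compressive)

Equilibrium of a rigid end plate with no external load gives equal and opposite internal forces ±P in the two members. Since α_{brass} > α_{cast iron}, heating drives the brass into compression and the cast iron into tension.
Compatibility of the two members (thermal + elastic change equal): (α₁ − α₂)ΔT = P·[1/(A₁E₁) + 1/(A₂E₂)].
|α₁ − α₂|·ΔT = 8.7×10⁻⁶ × 197 = 0.001714.
1/(A₁E₁) + 1/(A₂E₂) = 1/(575×102×10³) + 1/(2150×116×10³) = 2.106×10⁻⁸ N⁻¹.
So P = 0.001714 / 2.106×10⁻⁸ = 81.38 kN.
σ_{brass} = P/A₁ = 81380/575 = 141.5 MPa, compressive.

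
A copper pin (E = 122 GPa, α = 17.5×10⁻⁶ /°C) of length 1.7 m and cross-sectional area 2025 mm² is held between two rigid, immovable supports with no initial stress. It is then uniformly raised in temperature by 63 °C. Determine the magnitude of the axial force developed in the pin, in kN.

P ≈ 272 kN (compressive)

With zero net strain, σ = E·αΔT = 122 GPa × 17.5×10⁻⁶ × 63 = 134.5 MPa.
P = AEαΔT = 2025 × 122×10³ × 17.5×10⁻⁶ × 63 = 272.4 kN (compressive).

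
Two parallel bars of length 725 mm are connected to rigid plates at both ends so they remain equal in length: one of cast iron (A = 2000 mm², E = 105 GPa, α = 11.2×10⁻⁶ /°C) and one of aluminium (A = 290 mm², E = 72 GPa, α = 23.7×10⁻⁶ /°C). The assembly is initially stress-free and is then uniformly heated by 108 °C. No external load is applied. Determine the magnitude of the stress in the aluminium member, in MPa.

Both members must finish at the same length. With the larger α, the aluminium tends to over-expand; the plates restrain it, putting the aluminium in compression and the cast iron in tension. With no external load the two internal forces are equal and opposite, magnitude P.
Equating the net (thermal + elastic) strains gives |α₁ − α₂|·ΔT = P·[1/(A₁E₁) + 1/(A₂E₂)].
|α₁ − α₂|·ΔT = 12.5×10⁻⁶ × 108 = 0.00135.
1/(A₁E₁) + 1/(A₂E₂) = 1/(2000×105×10³) + 1/(290×72×10³) = 5.265×10⁻⁸ N⁻¹.
P = 0.00135 / 5.265×10⁻⁸ = 25640 N = 25.64 kN.
σ_{aluminium} = P/A₂ = 25640/290 = 88.41 MPa, compressive.

σ ≈ 88.4 MPa (compressive)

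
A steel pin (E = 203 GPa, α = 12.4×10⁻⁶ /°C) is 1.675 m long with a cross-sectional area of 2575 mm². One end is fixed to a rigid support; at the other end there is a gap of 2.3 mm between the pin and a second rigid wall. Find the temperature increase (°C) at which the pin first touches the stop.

The gap closes when αΔT L = 2.3 mm, since the pin is still unstressed at that instant.
So ΔT = g/(αL) = 2.3/(12.4×10⁻⁶ × 1675) = 110.7 °C.

ΔT ≈ 111 °C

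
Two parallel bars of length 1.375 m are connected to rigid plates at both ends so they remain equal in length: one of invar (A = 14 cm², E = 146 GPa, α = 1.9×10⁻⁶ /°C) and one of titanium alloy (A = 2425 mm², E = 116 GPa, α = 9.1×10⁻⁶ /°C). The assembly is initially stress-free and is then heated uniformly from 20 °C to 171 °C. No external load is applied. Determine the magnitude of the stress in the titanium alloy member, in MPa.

σ ≈ 53.1 MPa (compressive)

Both members must finish at the same length. With the larger α, the titanium alloy tends to over-expand; the plates restrain it, putting the titanium alloy in compression and the invar in tension. With no external load the two internal forces are equal and opposite, magnitude P.
Equating the net (thermal + elastic) strains gives |α₁ − α₂|·ΔT = P·[1/(A₁E₁) + 1/(A₂E₂)].
|α₁ − α₂|·ΔT = 7.2×10⁻⁶ × 151 = 0.001087.
1/(A₁E₁) + 1/(A₂E₂) = 1/(1400×146×10³) + 1/(2425×116×10³) = 8.447×10⁻⁹ N⁻¹.
P = 0.001087 / 8.447×10⁻⁹ = 128700 N = 128.7 kN.
σ_{titanium alloy} = P/A₂ = 128700/2425 = 53.07 MPa, compressive.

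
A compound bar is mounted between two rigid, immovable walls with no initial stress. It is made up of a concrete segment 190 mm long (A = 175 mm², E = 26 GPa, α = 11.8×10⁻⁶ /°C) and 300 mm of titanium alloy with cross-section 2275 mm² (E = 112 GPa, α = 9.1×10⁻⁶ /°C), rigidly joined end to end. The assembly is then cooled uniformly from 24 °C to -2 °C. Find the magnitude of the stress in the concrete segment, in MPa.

If the supports were absent, the total length change would be Σ αᵢΔT Lᵢ = 11.8×10⁻⁶×26×190 + 9.1×10⁻⁶×26×300 = 0.1293 mm.
Since the ends are fixed, an axial force P builds up, equal in every segment, with P · Σ Lᵢ/(AᵢEᵢ) = δ_free.
Σ Lᵢ/(AᵢEᵢ) = 190/(175×26×10³) + 300/(2275×112×10³) = 4.294×10⁻⁵ mm/N.
Hence P = δ_free / Σ(L/AE) = 0.1293/4.294×10⁻⁵ = 3.011 kN (tensile).
σ_{concrete} = P / A = 3011 / 175 = 17.2 MPa.

σ ≈ 17.2 MPa (tensile)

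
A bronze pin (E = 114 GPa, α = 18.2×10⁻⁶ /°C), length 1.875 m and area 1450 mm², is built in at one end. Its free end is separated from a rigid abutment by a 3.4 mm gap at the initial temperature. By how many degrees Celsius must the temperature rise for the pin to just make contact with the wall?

The gap closes when αΔT L = 3.4 mm, since the pin is still unstressed at that instant.
So ΔT = g/(αL) = 3.4/(18.2×10⁻⁶ × 1875) = 99.63 °C.

ΔT ≈ 99.6 °C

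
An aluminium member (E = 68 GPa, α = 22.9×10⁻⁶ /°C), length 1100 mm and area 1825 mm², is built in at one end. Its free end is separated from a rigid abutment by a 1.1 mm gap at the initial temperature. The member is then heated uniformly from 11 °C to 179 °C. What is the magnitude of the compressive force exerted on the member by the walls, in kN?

If the wall were absent the member would grow by αΔT L = 22.9×10⁻⁶ × 168 × 1100 = 4.232 mm.
After closing the 1.1 mm clearance, 4.232 − 1.1 = 3.132 mm of expansion remains to be suppressed by the wall.
Compatibility: PL/(AE) = 3.132 mm, so σ = P/A = E × (3.132/1100) = 193.6 MPa.
P = σA = 193.6 × 1825 = 353.3 kN.

P ≈ 353 kN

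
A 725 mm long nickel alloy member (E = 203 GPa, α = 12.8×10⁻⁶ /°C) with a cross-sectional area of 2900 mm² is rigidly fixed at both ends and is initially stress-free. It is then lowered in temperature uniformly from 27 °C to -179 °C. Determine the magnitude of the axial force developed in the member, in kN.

The ends cannot move, so σ = EαΔT = 203×10³ × 12.8×10⁻⁶ × 206 = 535.3 MPa.
Axial force P = σA = 535.3 × 2900 = 1.552×10⁶ N = 1552 kN, tensile.

P ≈ 1550 kN (tensile)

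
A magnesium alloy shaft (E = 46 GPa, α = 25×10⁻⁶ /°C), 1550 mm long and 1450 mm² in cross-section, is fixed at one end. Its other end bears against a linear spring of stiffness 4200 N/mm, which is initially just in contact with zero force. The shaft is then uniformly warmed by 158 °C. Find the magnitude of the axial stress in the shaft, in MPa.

σ ≈ 16.2 MPa (compressive)

The unrestrained thermal change is αΔT L = 25×10⁻⁶ × 158 × 1550 = 6.122 mm.
With a force P in the spring, the elastic change of the shaft is PL/(AE) and that of the spring is P/k; compatibility requires their sum to equal δ_free.
So P = δ_free / [L/(AE) + 1/k] = 6.122 / [ 1550/(1450×46×10³) + 1/(4200) ].
P = 6.122 / 0.0002613 = 23430 N.
σ = P/A = 23430/1450 = 16.16 MPa.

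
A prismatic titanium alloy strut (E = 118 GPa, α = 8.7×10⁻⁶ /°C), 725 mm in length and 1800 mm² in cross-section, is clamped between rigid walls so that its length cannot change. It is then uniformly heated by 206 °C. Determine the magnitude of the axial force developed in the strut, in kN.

Full restraint means ε = 0, so the stress is σ = EαΔT = 118×10³ × 8.7×10⁻⁶ × 206 = 211.5 MPa.
P = AEαΔT = 1800 × 118×10³ × 8.7×10⁻⁶ × 206 = 380.7 kN (compressive).

P ≈ 381 kN (compressive)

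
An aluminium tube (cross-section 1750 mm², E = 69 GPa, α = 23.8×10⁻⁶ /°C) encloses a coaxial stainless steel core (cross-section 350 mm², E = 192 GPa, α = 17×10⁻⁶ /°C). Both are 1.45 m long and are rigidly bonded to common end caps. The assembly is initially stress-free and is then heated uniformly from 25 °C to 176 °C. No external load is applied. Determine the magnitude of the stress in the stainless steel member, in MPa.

σ ≈ 127 MPa (tensile)

Equilibrium of a rigid end plate with no external load gives equal and opposite internal forces ±P in the two members. Since α_{aluminium} > α_{stainless steel}, heating drives the aluminium into compression and the stainless steel into tension.
Compatibility of the two members (thermal + elastic change equal): (α₁ − α₂)ΔT = P·[1/(A₁E₁) + 1/(A₂E₂)].
|α₁ − α₂|·ΔT = 6.8×10⁻⁶ × 151 = 0.001027.
1/(A₁E₁) + 1/(A₂E₂) = 1/(1750×69×10³) + 1/(350×192×10³) = 2.316×10⁻⁸ N⁻¹.
P = 0.001027 / 2.316×10⁻⁸ = 44330 N = 44.33 kN.
σ_{stainless steel} = P/A₂ = 44330/350 = 126.7 MPa, tensile.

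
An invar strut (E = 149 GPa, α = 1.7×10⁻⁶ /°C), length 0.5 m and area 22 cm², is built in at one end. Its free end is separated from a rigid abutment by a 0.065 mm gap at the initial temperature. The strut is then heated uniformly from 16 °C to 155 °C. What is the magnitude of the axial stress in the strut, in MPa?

σ ≈ 15.8 MPa (compressive)

Free thermal elongation = αΔT L = 1.7×10⁻⁶ × 139 × 500 = 0.1181 mm.
After closing the 0.065 mm clearance, 0.1181 − 0.065 = 0.05315 mm of expansion remains to be suppressed by the wall.
Compatibility: PL/(AE) = 0.05315 mm, so σ = P/A = E × (0.05315/500) = 15.84 MPa.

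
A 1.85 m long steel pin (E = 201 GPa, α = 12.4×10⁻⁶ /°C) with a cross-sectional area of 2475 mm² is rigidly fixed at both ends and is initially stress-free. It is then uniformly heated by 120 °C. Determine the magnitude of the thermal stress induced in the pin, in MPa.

σ ≈ 299 MPa (compressive)

The supports are rigid, so the total axial strain is zero. The restrained thermal strain is ε = αΔT = 12.4×10⁻⁶ × 120 = 1488×10⁻⁶.
The stress required to suppress this strain is σ = Eε = 201×10³ × 1488×10⁻⁶ = 299.1 MPa, compressive since the pin is trying to expand.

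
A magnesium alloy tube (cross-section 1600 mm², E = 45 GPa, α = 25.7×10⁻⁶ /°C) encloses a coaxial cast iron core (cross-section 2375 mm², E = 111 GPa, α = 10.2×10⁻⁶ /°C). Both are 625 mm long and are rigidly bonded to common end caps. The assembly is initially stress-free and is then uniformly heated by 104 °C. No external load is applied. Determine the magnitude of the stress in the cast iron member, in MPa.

σ ≈ 38.4 MPa (tensile)

The magnesium alloy has the larger α, so on heating it would change length more than the cast iron if both were free. The rigid plates force a common final length, so the magnesium alloy is put into compression and the cast iron into tension, with equal and opposite forces P (no external load).
Setting the final lengths equal and cancelling L: (α₁ − α₂)ΔT = P/(A₁E₁) + P/(A₂E₂).
|α₁ − α₂|·ΔT = 15.5×10⁻⁶ × 104 = 0.001612.
1/(A₁E₁) + 1/(A₂E₂) = 1/(1600×45×10³) + 1/(2375×111×10³) = 1.768×10⁻⁸ N⁻¹.
P = 0.001612 / 1.768×10⁻⁸ = 91170 N = 91.17 kN.
σ_{cast iron} = P/A₂ = 91170/2375 = 38.39 MPa, tensile.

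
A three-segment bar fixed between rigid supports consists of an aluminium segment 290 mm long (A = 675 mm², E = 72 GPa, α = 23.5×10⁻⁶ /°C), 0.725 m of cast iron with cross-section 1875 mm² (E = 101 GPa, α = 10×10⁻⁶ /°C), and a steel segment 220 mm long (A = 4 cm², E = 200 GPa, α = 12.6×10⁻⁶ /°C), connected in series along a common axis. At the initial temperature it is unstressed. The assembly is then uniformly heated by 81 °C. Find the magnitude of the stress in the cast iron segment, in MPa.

σ ≈ 58 MPa (compressive)

Free thermal expansion of the whole bar: Σ αᵢΔT Lᵢ = 23.5×10⁻⁶×81×290 + 10×10⁻⁶×81×725 + 12.6×10⁻⁶×81×220 = 1.364 mm.
The rigid supports impose zero overall length change; the single axial force P common to all segments must satisfy P Σ Lᵢ/(AᵢEᵢ) = δ_free.
Σ Lᵢ/(AᵢEᵢ) = 290/(675×72×10³) + 725/(1875×101×10³) + 220/(400×200×10³) = 1.255×10⁻⁵ mm/N.
So P = 1.364 / 1.255×10⁻⁵ = 108.7 kN, compressive.
σ_{cast iron} = P / A = 108700 / 1875 = 57.98 MPa.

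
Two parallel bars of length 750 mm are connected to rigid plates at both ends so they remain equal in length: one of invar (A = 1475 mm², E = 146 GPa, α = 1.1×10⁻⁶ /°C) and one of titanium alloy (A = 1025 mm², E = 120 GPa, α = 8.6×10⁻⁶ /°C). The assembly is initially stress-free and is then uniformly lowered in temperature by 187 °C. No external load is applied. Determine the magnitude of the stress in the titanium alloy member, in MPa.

Equilibrium of a rigid end plate with no external load gives equal and opposite internal forces ±P in the two members. Since α_{titanium alloy} > α_{invar}, cooling drives the titanium alloy into tension and the invar into compression.
Compatibility of the two members (thermal + elastic change equal): (α₁ − α₂)ΔT = P·[1/(A₁E₁) + 1/(A₂E₂)].
|α₁ − α₂|·ΔT = 7.5×10⁻⁶ × 187 = 0.001402.
1/(A₁E₁) + 1/(A₂E₂) = 1/(1475×146×10³) + 1/(1025×120×10³) = 1.277×10⁻⁸ N⁻¹.
So P = 0.001402 / 1.277×10⁻⁸ = 109.8 kN.
σ_{titanium alloy} = P/A₂ = 109800/1025 = 107.1 MPa, tensile.

σ ≈ 107 MPa (tensile)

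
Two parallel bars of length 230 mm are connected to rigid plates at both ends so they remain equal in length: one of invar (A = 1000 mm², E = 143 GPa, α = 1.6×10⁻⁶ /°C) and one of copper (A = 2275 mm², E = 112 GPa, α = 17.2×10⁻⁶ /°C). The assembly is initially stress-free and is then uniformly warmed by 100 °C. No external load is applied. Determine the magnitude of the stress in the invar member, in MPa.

σ ≈ 143 MPa (tensile)

The copper has the larger α, so on heating it would change length more than the invar if both were free. The rigid plates force a common final length, so the copper is put into compression and the invar into tension, with equal and opposite forces P (no external load).
Compatibility of the two members (thermal + elastic change equal): (α₁ − α₂)ΔT = P·[1/(A₁E₁) + 1/(A₂E₂)].
|α₁ − α₂|·ΔT = 15.6×10⁻⁶ × 100 = 0.00156.
1/(A₁E₁) + 1/(A₂E₂) = 1/(1000×143×10³) + 1/(2275×112×10³) = 1.092×10⁻⁸ N⁻¹.
P = 0.00156 / 1.092×10⁻⁸ = 142900 N = 142.9 kN.
σ_{invar} = P/A₁ = 142900/1000 = 142.9 MPa, tensile.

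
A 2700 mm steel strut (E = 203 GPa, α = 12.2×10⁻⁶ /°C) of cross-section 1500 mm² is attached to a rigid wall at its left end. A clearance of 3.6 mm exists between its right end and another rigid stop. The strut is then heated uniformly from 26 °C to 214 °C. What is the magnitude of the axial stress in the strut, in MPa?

σ ≈ 195 MPa (compressive)

Free thermal elongation = αΔT L = 12.2×10⁻⁶ × 188 × 2700 = 6.193 mm.
The gap closes (δ_free > 3.6 mm) and the wall then resists a further 6.193 − 3.6 = 2.593 mm of expansion.
So σ = E(δ_free − g)/L = 203×10³ × 2.593/2700 = 194.9 MPa.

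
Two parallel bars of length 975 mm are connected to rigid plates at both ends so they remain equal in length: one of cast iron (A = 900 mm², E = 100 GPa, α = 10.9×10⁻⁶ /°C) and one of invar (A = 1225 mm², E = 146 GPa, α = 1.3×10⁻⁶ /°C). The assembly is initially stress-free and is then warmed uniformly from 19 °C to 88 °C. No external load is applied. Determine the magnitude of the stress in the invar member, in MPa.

σ ≈ 32.4 MPa (tensile)

Equilibrium of a rigid end plate with no external load gives equal and opposite internal forces ±P in the two members. Since α_{cast iron} > α_{invar}, heating drives the cast iron into compression and the invar into tension.
Compatibility of the two members (thermal + elastic change equal): (α₁ − α₂)ΔT = P·[1/(A₁E₁) + 1/(A₂E₂)].
|α₁ − α₂|·ΔT = 9.6×10⁻⁶ × 69 = 0.0006624.
1/(A₁E₁) + 1/(A₂E₂) = 1/(900×100×10³) + 1/(1225×146×10³) = 1.67×10⁻⁸ N⁻¹.
P = 0.0006624 / 1.67×10⁻⁸ = 39660 N = 39.66 kN.
σ_{invar} = P/A₂ = 39660/1225 = 32.37 MPa, tensile.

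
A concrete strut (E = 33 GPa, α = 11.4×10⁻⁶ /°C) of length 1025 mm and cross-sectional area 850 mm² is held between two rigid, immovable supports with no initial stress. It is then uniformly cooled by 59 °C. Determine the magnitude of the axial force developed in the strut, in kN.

P ≈ 18.9 kN (tensile)

With zero net strain, σ = E·αΔT = 33 GPa × 11.4×10⁻⁶ × 59 = 22.2 MPa.
Then P = σA = 22.2 × 850 mm² = 18.87 kN, tensile.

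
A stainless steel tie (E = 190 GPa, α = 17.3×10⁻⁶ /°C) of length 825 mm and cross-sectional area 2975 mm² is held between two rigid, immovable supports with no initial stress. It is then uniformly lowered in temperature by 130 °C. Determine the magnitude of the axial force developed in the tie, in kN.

P ≈ 1270 kN (tensile)

With zero net strain, σ = E·αΔT = 190 GPa × 17.3×10⁻⁶ × 130 = 427.3 MPa.
P = AEαΔT = 2975 × 190×10³ × 17.3×10⁻⁶ × 130 = 1271 kN (tensile).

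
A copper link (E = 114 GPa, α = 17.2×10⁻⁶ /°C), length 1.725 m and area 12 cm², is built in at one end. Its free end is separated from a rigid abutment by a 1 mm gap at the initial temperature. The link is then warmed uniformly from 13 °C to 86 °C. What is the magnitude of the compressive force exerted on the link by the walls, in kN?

P ≈ 92.5 kN

Free thermal elongation = αΔT L = 17.2×10⁻⁶ × 73 × 1725 = 2.166 mm.
After closing the 1 mm clearance, 2.166 − 1 = 1.166 mm of expansion remains to be suppressed by the wall.
So σ = E(δ_free − g)/L = 114×10³ × 1.166/1725 = 77.05 MPa.
Force on the wall = σA = 77.05 × 1200 mm² = 92.46 kN.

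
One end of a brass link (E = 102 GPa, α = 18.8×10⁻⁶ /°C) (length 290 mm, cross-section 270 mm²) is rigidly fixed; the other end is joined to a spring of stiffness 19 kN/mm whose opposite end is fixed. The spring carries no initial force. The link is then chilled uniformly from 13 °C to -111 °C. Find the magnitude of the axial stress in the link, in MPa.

σ ≈ 39.6 MPa (tensile)

Free thermal contraction: δ_free = αΔT L = 18.8×10⁻⁶ × 124 × 290 = 0.676 mm.
Let P be the tensile force in the spring. The link extends elastically by PL/(AE) and the spring stretches by P/k; together these equal δ_free.
So P = δ_free / [L/(AE) + 1/k] = 0.676 / [ 290/(270×102×10³) + 1/(19×10³) ].
P = 0.676 / 6.316×10⁻⁵ = 10700 N.
σ = P/A = 10700/270 = 39.64 MPa.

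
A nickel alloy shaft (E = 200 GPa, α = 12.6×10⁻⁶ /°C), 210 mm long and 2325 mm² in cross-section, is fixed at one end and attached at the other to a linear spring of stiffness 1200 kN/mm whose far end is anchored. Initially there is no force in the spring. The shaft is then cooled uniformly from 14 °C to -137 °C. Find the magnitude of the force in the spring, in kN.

The unrestrained thermal change is αΔT L = 12.6×10⁻⁶ × 151 × 210 = 0.3995 mm.
With a force P in the spring, the elastic change of the shaft is PL/(AE) and that of the spring is P/k; compatibility requires their sum to equal δ_free.
P [ L/(AE) + 1/k ] = δ_free → P [ 210/(2325×200×10³) + 1/(1200×10³) ] = 0.3995.
P = 0.3995 / 1.285×10⁻⁶ = 310900 N.

P ≈ 311 kN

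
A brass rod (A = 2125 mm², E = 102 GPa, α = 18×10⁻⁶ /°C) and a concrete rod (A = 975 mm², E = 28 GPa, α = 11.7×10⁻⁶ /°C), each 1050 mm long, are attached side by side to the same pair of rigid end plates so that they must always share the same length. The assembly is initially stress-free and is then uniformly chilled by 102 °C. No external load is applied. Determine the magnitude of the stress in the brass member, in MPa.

Both members must finish at the same length. With the larger α, the brass tends to over-contract; the plates restrain it, putting the brass in tension and the concrete in compression. With no external load the two internal forces are equal and opposite, magnitude P.
Compatibility of the two members (thermal + elastic change equal): (α₁ − α₂)ΔT = P·[1/(A₁E₁) + 1/(A₂E₂)].
|α₁ − α₂|·ΔT = 6.3×10⁻⁶ × 102 = 0.0006426.
1/(A₁E₁) + 1/(A₂E₂) = 1/(2125×102×10³) + 1/(975×28×10³) = 4.124×10⁻⁸ N⁻¹.
P = 0.0006426 / 4.124×10⁻⁸ = 15580 N = 15.58 kN.
σ_{brass} = P/A₁ = 15580/2125 = 7.332 MPa, tensile.

σ ≈ 7.33 MPa (tensile)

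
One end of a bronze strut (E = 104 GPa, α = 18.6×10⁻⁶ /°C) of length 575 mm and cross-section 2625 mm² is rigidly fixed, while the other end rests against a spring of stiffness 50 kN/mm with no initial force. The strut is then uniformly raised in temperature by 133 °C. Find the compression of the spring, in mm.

Free thermal expansion: δ_free = αΔT L = 18.6×10⁻⁶ × 133 × 575 = 1.422 mm.
Let P be the compressive force at the spring. The strut shortens elastically by PL/(AE) and the spring compresses by P/k; together these equal δ_free.
So P = δ_free / [L/(AE) + 1/k] = 1.422 / [ 575/(2625×104×10³) + 1/(50×10³) ].
P = 1.422 / 2.211×10⁻⁵ = 64350 N.
Spring compression = P/k = 64350/(50×10³) = 1.287 mm.

δ ≈ 1.29 mm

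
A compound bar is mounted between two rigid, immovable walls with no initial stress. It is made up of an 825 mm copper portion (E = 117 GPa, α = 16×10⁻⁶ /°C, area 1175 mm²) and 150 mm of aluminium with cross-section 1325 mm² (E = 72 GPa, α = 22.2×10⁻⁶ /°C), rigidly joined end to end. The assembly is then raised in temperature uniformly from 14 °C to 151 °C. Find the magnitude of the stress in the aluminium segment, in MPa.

σ ≈ 226 MPa (compressive)

If the supports were absent, the total length change would be Σ αᵢΔT Lᵢ = 16×10⁻⁶×137×825 + 22.2×10⁻⁶×137×150 = 2.265 mm.
The rigid supports impose zero overall length change; the single axial force P common to all segments must satisfy P Σ Lᵢ/(AᵢEᵢ) = δ_free.
The series flexibility is Σ Lᵢ/(AᵢEᵢ) = 825/(1175×117×10³) + 150/(1325×72×10³) = 7.573×10⁻⁶ mm/N.
Hence P = δ_free / Σ(L/AE) = 2.265/7.573×10⁻⁶ = 299 kN (compressive).
σ_{aluminium} = P / A = 299000 / 1325 = 225.7 MPa.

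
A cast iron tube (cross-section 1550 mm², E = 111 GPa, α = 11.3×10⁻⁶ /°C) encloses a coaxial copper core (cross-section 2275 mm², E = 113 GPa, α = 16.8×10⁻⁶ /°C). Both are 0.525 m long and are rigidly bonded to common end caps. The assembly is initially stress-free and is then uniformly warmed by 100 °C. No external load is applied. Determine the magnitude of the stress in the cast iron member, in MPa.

The copper has the larger α, so on heating it would change length more than the cast iron if both were free. The rigid plates force a common final length, so the copper is put into compression and the cast iron into tension, with equal and opposite forces P (no external load).
Equating the net (thermal + elastic) strains gives |α₁ − α₂|·ΔT = P·[1/(A₁E₁) + 1/(A₂E₂)].
|α₁ − α₂|·ΔT = 5.5×10⁻⁶ × 100 = 0.00055.
1/(A₁E₁) + 1/(A₂E₂) = 1/(1550×111×10³) + 1/(2275×113×10³) = 9.702×10⁻⁹ N⁻¹.
P = 0.00055 / 9.702×10⁻⁹ = 56690 N = 56.69 kN.
σ_{cast iron} = P/A₁ = 56690/1550 = 36.57 MPa, tensile.

σ ≈ 36.6 MPa (tensile)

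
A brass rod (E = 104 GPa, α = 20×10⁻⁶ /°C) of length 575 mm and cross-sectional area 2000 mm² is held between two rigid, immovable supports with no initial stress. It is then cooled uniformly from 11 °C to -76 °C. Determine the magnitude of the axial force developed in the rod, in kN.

The ends cannot move, so σ = EαΔT = 104×10³ × 20×10⁻⁶ × 87 = 181 MPa.
Axial force P = σA = 181 × 2000 = 361900 N = 361.9 kN, tensile.

P ≈ 362 kN (tensile)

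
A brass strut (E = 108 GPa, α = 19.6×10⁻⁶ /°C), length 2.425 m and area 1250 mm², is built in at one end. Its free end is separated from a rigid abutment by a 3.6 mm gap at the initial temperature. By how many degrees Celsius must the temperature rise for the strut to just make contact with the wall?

ΔT ≈ 75.7 °C

The gap closes when αΔT L = 3.6 mm, since the strut is still unstressed at that instant.
ΔT = 3.6 / (19.6×10⁻⁶ × 2425) = 75.74 °C.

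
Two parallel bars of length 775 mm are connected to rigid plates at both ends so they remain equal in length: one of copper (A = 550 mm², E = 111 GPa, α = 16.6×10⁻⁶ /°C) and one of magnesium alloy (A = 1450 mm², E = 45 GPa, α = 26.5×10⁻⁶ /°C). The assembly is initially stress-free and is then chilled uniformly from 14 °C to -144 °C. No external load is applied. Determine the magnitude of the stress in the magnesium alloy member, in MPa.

The magnesium alloy has the larger α, so on cooling it would change length more than the copper if both were free. The rigid plates force a common final length, so the magnesium alloy is put into tension and the copper into compression, with equal and opposite forces P (no external load).
Setting the final lengths equal and cancelling L: (α₁ − α₂)ΔT = P/(A₁E₁) + P/(A₂E₂).
|α₁ − α₂|·ΔT = 9.9×10⁻⁶ × 158 = 0.001564.
1/(A₁E₁) + 1/(A₂E₂) = 1/(550×111×10³) + 1/(1450×45×10³) = 3.171×10⁻⁸ N⁻¹.
P = 0.001564 / 3.171×10⁻⁸ = 49330 N = 49.33 kN.
σ_{magnesium alloy} = P/A₂ = 49330/1450 = 34.02 MPa, tensile.

σ ≈ 34 MPa (tensile)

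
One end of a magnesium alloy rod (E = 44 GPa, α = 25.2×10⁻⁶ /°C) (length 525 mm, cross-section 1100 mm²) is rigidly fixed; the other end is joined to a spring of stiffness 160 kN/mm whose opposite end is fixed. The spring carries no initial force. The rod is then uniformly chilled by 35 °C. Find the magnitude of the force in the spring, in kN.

The unrestrained thermal change is αΔT L = 25.2×10⁻⁶ × 35 × 525 = 0.463 mm.
Let P be the tensile force in the spring. The rod extends elastically by PL/(AE) and the spring stretches by P/k; together these equal δ_free.
P [ L/(AE) + 1/k ] = δ_free → P [ 525/(1100×44×10³) + 1/(160×10³) ] = 0.463.
P = 0.463 / 1.71×10⁻⁵ = 27080 N.

P ≈ 27.1 kN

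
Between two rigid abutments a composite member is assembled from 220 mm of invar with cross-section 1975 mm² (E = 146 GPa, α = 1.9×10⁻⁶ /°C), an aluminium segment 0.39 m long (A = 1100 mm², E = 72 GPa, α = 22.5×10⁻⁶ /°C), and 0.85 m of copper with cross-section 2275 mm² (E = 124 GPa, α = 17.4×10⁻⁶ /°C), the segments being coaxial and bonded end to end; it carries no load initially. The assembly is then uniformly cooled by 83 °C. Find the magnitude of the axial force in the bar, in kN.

P ≈ 229 kN (tensile)

With the walls removed the bar would change length by δ_free = Σ αᵢΔT Lᵢ = 1.9×10⁻⁶×83×220 + 22.5×10⁻⁶×83×390 + 17.4×10⁻⁶×83×850 = 1.991 mm.
The rigid supports impose zero overall length change; the single axial force P common to all segments must satisfy P Σ Lᵢ/(AᵢEᵢ) = δ_free.
Σ Lᵢ/(AᵢEᵢ) = 220/(1975×146×10³) + 390/(1100×72×10³) + 850/(2275×124×10³) = 8.7×10⁻⁶ mm/N.
P = 1.991 / 8.7×10⁻⁶ = 228800 N = 228.8 kN, tensile.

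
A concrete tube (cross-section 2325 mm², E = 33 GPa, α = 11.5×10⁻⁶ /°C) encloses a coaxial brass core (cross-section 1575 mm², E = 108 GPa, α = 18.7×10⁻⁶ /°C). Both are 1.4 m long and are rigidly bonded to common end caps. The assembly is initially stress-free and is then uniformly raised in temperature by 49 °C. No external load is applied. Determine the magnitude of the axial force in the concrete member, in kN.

P ≈ 18.7 kN (tensile in the concrete)

Both members must finish at the same length. With the larger α, the brass tends to over-expand; the plates restrain it, putting the brass in compression and the concrete in tension. With no external load the two internal forces are equal and opposite, magnitude P.
Setting the final lengths equal and cancelling L: (α₁ − α₂)ΔT = P/(A₁E₁) + P/(A₂E₂).
|α₁ − α₂|·ΔT = 7.2×10⁻⁶ × 49 = 0.0003528.
1/(A₁E₁) + 1/(A₂E₂) = 1/(2325×33×10³) + 1/(1575×108×10³) = 1.891×10⁻⁸ N⁻¹.
P = 0.0003528 / 1.891×10⁻⁸ = 18650 N = 18.65 kN.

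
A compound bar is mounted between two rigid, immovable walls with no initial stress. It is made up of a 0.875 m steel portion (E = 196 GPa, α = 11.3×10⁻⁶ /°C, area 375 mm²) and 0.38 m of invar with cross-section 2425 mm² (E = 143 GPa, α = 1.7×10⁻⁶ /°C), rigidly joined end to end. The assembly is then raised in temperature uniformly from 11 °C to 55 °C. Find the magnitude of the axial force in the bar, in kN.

Free thermal expansion of the whole bar: Σ αᵢΔT Lᵢ = 11.3×10⁻⁶×44×875 + 1.7×10⁻⁶×44×380 = 0.4635 mm.
The walls prevent any net length change, so an axial force P (same in every segment) develops. Compatibility: P · Σ Lᵢ/(AᵢEᵢ) = δ_free.
Σ Lᵢ/(AᵢEᵢ) = 875/(375×196×10³) + 380/(2425×143×10³) = 1.3×10⁻⁵ mm/N.
P = 0.4635 / 1.3×10⁻⁵ = 35650 N = 35.65 kN, compressive.

P ≈ 35.7 kN (compressive)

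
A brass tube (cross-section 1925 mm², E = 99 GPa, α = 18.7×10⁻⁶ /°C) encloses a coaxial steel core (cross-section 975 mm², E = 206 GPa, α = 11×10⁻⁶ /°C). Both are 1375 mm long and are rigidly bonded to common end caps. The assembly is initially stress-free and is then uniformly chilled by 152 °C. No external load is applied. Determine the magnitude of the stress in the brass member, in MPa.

σ ≈ 59.5 MPa (tensile)

The brass has the larger α, so on cooling it would change length more than the steel if both were free. The rigid plates force a common final length, so the brass is put into tension and the steel into compression, with equal and opposite forces P (no external load).
Compatibility of the two members (thermal + elastic change equal): (α₁ − α₂)ΔT = P·[1/(A₁E₁) + 1/(A₂E₂)].
|α₁ − α₂|·ΔT = 7.7×10⁻⁶ × 152 = 0.00117.
1/(A₁E₁) + 1/(A₂E₂) = 1/(1925×99×10³) + 1/(975×206×10³) = 1.023×10⁻⁸ N⁻¹.
So P = 0.00117 / 1.023×10⁻⁸ = 114.5 kN.
σ_{brass} = P/A₁ = 114500/1925 = 59.46 MPa, tensile.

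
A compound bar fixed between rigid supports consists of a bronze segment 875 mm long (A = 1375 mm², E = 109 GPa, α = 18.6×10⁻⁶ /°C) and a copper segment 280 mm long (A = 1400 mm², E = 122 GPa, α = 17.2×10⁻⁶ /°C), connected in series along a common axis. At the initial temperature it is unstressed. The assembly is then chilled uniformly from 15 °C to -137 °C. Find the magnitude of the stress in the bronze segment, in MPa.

Free thermal contraction of the whole bar: Σ αᵢΔT Lᵢ = 18.6×10⁻⁶×152×875 + 17.2×10⁻⁶×152×280 = 3.206 mm.
Since the ends are fixed, an axial force P builds up, equal in every segment, with P · Σ Lᵢ/(AᵢEᵢ) = δ_free.
Σ Lᵢ/(AᵢEᵢ) = 875/(1375×109×10³) + 280/(1400×122×10³) = 7.478×10⁻⁶ mm/N.
Hence P = δ_free / Σ(L/AE) = 3.206/7.478×10⁻⁶ = 428.7 kN (tensile).
σ_{bronze} = P / A = 428700 / 1375 = 311.8 MPa.

σ ≈ 312 MPa (tensile)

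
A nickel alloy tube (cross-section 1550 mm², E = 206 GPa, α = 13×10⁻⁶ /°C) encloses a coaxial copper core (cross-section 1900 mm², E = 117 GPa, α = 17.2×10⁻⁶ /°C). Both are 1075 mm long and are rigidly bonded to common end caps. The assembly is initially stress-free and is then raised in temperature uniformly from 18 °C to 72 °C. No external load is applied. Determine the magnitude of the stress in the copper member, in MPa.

σ ≈ 15.6 MPa (compressive)

Equilibrium of a rigid end plate with no external load gives equal and opposite internal forces ±P in the two members. Since α_{copper} > α_{nickel alloy}, heating drives the copper into compression and the nickel alloy into tension.
Setting the final lengths equal and cancelling L: (α₁ − α₂)ΔT = P/(A₁E₁) + P/(A₂E₂).
|α₁ − α₂|·ΔT = 4.2×10⁻⁶ × 54 = 0.0002268.
1/(A₁E₁) + 1/(A₂E₂) = 1/(1550×206×10³) + 1/(1900×117×10³) = 7.63×10⁻⁹ N⁻¹.
So P = 0.0002268 / 7.63×10⁻⁹ = 29.72 kN.
σ_{copper} = P/A₂ = 29720/1900 = 15.64 MPa, compressive.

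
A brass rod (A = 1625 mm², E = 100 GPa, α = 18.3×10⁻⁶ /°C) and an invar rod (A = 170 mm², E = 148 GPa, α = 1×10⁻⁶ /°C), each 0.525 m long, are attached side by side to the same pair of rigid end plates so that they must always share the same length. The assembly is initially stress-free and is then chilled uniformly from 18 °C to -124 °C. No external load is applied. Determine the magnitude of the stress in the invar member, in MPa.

σ ≈ 315 MPa (compressive)

Equilibrium of a rigid end plate with no external load gives equal and opposite internal forces ±P in the two members. Since α_{brass} > α_{invar}, cooling drives the brass into tension and the invar into compression.
Setting the final lengths equal and cancelling L: (α₁ − α₂)ΔT = P/(A₁E₁) + P/(A₂E₂).
|α₁ − α₂|·ΔT = 17.3×10⁻⁶ × 142 = 0.002457.
1/(A₁E₁) + 1/(A₂E₂) = 1/(1625×100×10³) + 1/(170×148×10³) = 4.59×10⁻⁸ N⁻¹.
P = 0.002457 / 4.59×10⁻⁸ = 53520 N = 53.52 kN.
σ_{invar} = P/A₂ = 53520/170 = 314.8 MPa, compressive.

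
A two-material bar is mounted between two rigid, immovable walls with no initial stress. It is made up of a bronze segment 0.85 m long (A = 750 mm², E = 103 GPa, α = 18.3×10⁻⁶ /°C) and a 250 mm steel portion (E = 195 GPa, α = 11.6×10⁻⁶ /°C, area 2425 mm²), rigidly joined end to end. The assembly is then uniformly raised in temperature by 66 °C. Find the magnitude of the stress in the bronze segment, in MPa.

σ ≈ 141 MPa (compressive)

Free thermal expansion of the whole bar: Σ αᵢΔT Lᵢ = 18.3×10⁻⁶×66×850 + 11.6×10⁻⁶×66×250 = 1.218 mm.
The rigid supports impose zero overall length change; the single axial force P common to all segments must satisfy P Σ Lᵢ/(AᵢEᵢ) = δ_free.
Σ Lᵢ/(AᵢEᵢ) = 850/(750×103×10³) + 250/(2425×195×10³) = 1.153×10⁻⁵ mm/N.
Hence P = δ_free / Σ(L/AE) = 1.218/1.153×10⁻⁵ = 105.6 kN (compressive).
σ_{bronze} = P / A = 105600 / 750 = 140.8 MPa.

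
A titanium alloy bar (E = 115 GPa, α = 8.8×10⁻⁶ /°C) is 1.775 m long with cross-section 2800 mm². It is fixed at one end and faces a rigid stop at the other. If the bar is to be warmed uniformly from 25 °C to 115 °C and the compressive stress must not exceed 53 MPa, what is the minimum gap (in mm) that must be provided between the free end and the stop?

Free expansion if unrestrained: δ_free = αΔT L = 8.8×10⁻⁶ × 90 × 1775 = 1.406 mm.
A stress of 53 MPa corresponds to the wall pushing the bar back by σL/E = 53×1775/(115×10³) = 0.818 mm.
So the gap has to take up the difference, g_min = δ_free − σL/E = 1.406 − 0.818 = 0.5878 mm.

g ≈ 0.588 mm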